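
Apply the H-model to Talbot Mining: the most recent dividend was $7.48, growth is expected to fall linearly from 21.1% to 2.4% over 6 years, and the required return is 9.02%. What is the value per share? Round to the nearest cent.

H-model: P₀ = D₀[(1+g_L) + H(g_S−g_L)]/(r−g_L), with H = 6/2 = 3.
P₀ = 7.48 × [(1+0.024) + 3×(0.211−0.024)] / (0.0902−0.024)
   = 7.48 × 1.5850 / 0.0662 = 179.0906

$179.09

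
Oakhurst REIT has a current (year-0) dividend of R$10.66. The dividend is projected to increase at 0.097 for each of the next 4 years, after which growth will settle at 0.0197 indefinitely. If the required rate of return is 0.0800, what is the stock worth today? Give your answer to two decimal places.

R$236.23

Two-stage DDM. Project D₁…D_4 at 0.097, terminal growth 0.0197, discount at r = 0.08.
D_1 = 11.6940
D_2 = 12.8283
D_3 = 14.0727
D_4 = 15.4377
Terminal value at t=4: TV = D_5/(r−g) = 15.7419/(0.08−0.0197) = 261.0591
P₀ = 11.6940/(1+0.08)^1 + 12.8283/(1+0.08)^2 + 14.0727/(1+0.08)^3 + 15.4377/(1+0.08)^4 + 261.0591/(1+0.08)^4 = 236.2308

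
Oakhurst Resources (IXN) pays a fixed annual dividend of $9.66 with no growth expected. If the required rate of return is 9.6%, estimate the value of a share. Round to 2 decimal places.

$100.62

Zero-growth DDM (perpetuity): P₀ = D/r = 9.66 / 0.096 = 100.6250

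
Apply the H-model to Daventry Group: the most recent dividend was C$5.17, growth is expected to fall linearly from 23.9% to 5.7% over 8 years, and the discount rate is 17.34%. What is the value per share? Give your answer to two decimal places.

H-model: P₀ = D₀[(1+g_L) + H(g_S−g_L)]/(r−g_L), with H = 8/2 = 4.
P₀ = 5.17 × [(1+0.057) + 4×(0.239−0.057)] / (0.1734−0.057)
   = 5.17 × 1.7850 / 0.1164 = 79.2822

C$79.28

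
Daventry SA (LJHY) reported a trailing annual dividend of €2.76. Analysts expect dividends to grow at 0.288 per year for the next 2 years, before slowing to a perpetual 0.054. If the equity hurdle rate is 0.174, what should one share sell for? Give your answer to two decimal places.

€35.53

Two-stage DDM. Project D₁…D_2 at 0.288, terminal growth 0.054, discount at r = 0.174.
D_1 = 3.5549
D_2 = 4.5787
Terminal value at t=2: TV = D_3/(r−g) = 4.8259/(0.174−0.054) = 40.2161
P₀ = 3.5549/(1+0.174)^1 + 4.5787/(1+0.174)^2 + 40.2161/(1+0.174)^2 = 35.5286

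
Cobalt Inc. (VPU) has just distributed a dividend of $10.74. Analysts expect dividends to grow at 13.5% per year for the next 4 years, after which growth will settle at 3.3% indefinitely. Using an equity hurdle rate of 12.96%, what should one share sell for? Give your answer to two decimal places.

Two-stage DDM. Project D₁…D_4 at 0.135, terminal growth 0.033, discount at r = 0.1296.
D_1 = 12.1899
D_2 = 13.8355
D_3 = 15.7033
D_4 = 17.8233
Terminal value at t=4: TV = D_5/(r−g) = 18.4115/(0.1296−0.033) = 190.5947
P₀ = 12.1899/(1+0.1296)^1 + 13.8355/(1+0.1296)^2 + 15.7033/(1+0.1296)^3 + 17.8233/(1+0.1296)^4 + 190.5947/(1+0.1296)^4 = 160.5369

$160.54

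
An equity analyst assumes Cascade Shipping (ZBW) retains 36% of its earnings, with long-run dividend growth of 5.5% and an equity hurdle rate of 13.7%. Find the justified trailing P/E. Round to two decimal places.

Payout ratio b = 1 − 0.36 = 0.64.
Justified trailing P/E = b(1+g)/(r−g) = 0.64×(1+0.055)/(0.137−0.055) = 8.2341

8.23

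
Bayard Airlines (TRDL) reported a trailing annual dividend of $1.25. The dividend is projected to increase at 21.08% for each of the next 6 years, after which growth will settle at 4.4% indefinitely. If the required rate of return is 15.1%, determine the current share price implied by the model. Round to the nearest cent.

$25.52

Two-stage DDM. Project D₁…D_6 at 0.2108, terminal growth 0.044, discount at r = 0.151.
D_1 = 1.5135
D_2 = 1.8325
D_3 = 2.2188
D_4 = 2.6866
D_5 = 3.2529
D_6 = 3.9386
Terminal value at t=6: TV = D_7/(r−g) = 4.1119/(0.151−0.044) = 38.4292
P₀ = 1.5135/(1+0.151)^1 + 1.8325/(1+0.151)^2 + 2.2188/(1+0.151)^3 + 2.6866/(1+0.151)^4 + 3.2529/(1+0.151)^5 + 3.9386/(1+0.151)^6 + 38.4292/(1+0.151)^6 = 25.5158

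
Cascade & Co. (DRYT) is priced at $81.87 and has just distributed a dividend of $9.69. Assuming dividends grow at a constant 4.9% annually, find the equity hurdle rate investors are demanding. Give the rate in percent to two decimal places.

17.32%

Rearranging the constant-growth DDM: r = D₁/P₀ + g.
D₁ = 9.69 × (1 + 0.049) = 10.1648.
r = 10.1648 / 81.87 + 0.049 = 0.12416 + 0.049 = 0.17316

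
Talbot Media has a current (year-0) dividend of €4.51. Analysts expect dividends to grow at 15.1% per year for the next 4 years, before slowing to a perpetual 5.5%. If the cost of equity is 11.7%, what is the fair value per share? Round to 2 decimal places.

€105.98

Two-stage DDM. Project D₁…D_4 at 0.151, terminal growth 0.055, discount at r = 0.117.
D_1 = 5.1910
D_2 = 5.9749
D_3 = 6.8771
D_4 = 7.9155
Terminal value at t=4: TV = D_5/(r−g) = 8.3508/(0.117−0.055) = 134.6910
P₀ = 5.1910/(1+0.117)^1 + 5.9749/(1+0.117)^2 + 6.8771/(1+0.117)^3 + 7.9155/(1+0.117)^4 + 134.6910/(1+0.117)^4 = 105.9771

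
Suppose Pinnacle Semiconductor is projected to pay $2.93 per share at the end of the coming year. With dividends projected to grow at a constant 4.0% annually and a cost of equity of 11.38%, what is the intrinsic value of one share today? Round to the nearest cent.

$39.70

Gordon growth model: P₀ = D₁/(r − g), with D₁ = 2.93 given directly.
P₀ = 2.9300 / (0.1138 − 0.04) = 2.9300 / 0.0738 = 39.7019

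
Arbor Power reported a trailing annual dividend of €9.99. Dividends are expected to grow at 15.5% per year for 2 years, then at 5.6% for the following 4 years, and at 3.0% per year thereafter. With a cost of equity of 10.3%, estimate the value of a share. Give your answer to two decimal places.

Three-stage DDM. Project D₁…D_6; terminal Gordon value at t=6 with g = 0.03; discount at r = 0.103.
D_1 = 11.5385
D_2 = 13.3269
D_3 = 14.0732
D_4 = 14.8613
D_5 = 15.6936
D_6 = 16.5724
TV_6 = 17.0696/(0.103−0.03) = 233.8296
P₀ = Σ Dₜ/(1+r)ᵗ + TV_6/(1+r)^6 = 190.6100

€190.61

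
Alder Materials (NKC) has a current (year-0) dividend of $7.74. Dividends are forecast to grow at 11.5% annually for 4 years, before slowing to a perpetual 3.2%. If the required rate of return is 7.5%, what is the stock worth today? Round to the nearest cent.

$248.94

Two-stage DDM. Project D₁…D_4 at 0.115, terminal growth 0.032, discount at r = 0.075.
D_1 = 8.6301
D_2 = 9.6226
D_3 = 10.7292
D_4 = 11.9630
Terminal value at t=4: TV = D_5/(r−g) = 12.3458/(0.075−0.032) = 287.1122
P₀ = 8.6301/(1+0.075)^1 + 9.6226/(1+0.075)^2 + 10.7292/(1+0.075)^3 + 11.9630/(1+0.075)^4 + 287.1122/(1+0.075)^4 = 248.9390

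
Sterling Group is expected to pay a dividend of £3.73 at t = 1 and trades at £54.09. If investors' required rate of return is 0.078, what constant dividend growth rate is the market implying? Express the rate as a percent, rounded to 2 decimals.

0.90%

From P₀ = D₁/(r − g), the implied growth is g = r − D₁/P₀.
g = 0.078 − 3.73/54.09 = 0.078 − 0.06896 = 0.00904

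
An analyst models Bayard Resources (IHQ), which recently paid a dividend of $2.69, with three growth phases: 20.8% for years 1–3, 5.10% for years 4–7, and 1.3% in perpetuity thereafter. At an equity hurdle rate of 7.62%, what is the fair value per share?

Three-stage DDM. Project D₁…D_7; terminal Gordon value at t=7 with g = 0.013; discount at r = 0.0762.
D_1 = 3.2495
D_2 = 3.9254
D_3 = 4.7419
D_4 = 4.9837
D_5 = 5.2379
D_6 = 5.5050
D_7 = 5.7858
TV_7 = 5.8610/(0.0762−0.013) = 92.7377
P₀ = Σ Dₜ/(1+r)ᵗ + TV_7/(1+r)^7 = 80.0232

$80.02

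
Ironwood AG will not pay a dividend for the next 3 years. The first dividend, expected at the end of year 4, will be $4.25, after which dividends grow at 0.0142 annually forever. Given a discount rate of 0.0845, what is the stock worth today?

$47.40

Deferred-dividend DDM. At t=3 the remaining stream is a growing perpetuity with first payment D_4 = 4.25.
V_3 = D_4/(r−g) = 4.25/(0.0845−0.0142) = 60.4552
P₀ = V_3/(1+r)^3 = 60.4552/(1+0.0845)^3 = 47.3964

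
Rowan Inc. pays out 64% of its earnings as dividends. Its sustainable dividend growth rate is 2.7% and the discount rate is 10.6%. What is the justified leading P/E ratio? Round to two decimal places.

8.10

Justified leading P/E = b/(r−g) = 0.64/(0.106−0.027) = 8.1013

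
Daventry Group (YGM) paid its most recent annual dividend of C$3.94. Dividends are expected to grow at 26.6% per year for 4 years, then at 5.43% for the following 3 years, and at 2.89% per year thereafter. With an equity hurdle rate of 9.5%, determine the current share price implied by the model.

Three-stage DDM. Project D₁…D_7; terminal Gordon value at t=7 with g = 0.0289; discount at r = 0.095.
D_1 = 4.9880
D_2 = 6.3149
D_3 = 7.9946
D_4 = 10.1212
D_5 = 10.6708
D_6 = 11.2502
D_7 = 11.8611
TV_7 = 12.2038/(0.095−0.0289) = 184.6271
P₀ = Σ Dₜ/(1+r)ᵗ + TV_7/(1+r)^7 = 140.3527

C$140.35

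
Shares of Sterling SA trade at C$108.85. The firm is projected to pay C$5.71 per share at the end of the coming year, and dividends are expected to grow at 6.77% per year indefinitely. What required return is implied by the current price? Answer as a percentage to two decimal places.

12.02%

Rearranging the constant-growth DDM: r = D₁/P₀ + g.
r = 5.7100 / 108.85 + 0.0677 = 0.05246 + 0.0677 = 0.12016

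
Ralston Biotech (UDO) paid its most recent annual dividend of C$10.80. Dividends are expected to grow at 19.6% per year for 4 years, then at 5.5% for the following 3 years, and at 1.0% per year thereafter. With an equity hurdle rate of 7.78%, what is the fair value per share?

Three-stage DDM. Project D₁…D_7; terminal Gordon value at t=7 with g = 0.01; discount at r = 0.0778.
D_1 = 12.9168
D_2 = 15.4485
D_3 = 18.4764
D_4 = 22.0978
D_5 = 23.3131
D_6 = 24.5954
D_7 = 25.9481
TV_7 = 26.2076/(0.0778−0.01) = 386.5428
P₀ = Σ Dₜ/(1+r)ᵗ + TV_7/(1+r)^7 = 332.2796

C$332.28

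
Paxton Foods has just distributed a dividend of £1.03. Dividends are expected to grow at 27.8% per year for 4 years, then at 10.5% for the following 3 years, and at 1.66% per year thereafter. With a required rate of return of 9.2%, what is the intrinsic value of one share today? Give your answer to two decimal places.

Three-stage DDM. Project D₁…D_7; terminal Gordon value at t=7 with g = 0.0166; discount at r = 0.092.
D_1 = 1.3163
D_2 = 1.6823
D_3 = 2.1500
D_4 = 2.7476
D_5 = 3.0361
D_6 = 3.3549
D_7 = 3.7072
TV_7 = 3.7688/(0.092−0.0166) = 49.9835
P₀ = Σ Dₜ/(1+r)ᵗ + TV_7/(1+r)^7 = 39.1295

£39.13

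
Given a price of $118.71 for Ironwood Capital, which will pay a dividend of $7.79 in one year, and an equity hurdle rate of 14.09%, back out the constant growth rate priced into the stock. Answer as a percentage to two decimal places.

7.53%

From P₀ = D₁/(r − g), the implied growth is g = r − D₁/P₀.
g = 0.1409 − 7.79/118.71 = 0.1409 − 0.06562 = 0.07528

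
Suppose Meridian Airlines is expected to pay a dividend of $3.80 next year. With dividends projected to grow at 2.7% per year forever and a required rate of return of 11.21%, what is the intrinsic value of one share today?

Gordon growth model: P₀ = D₁/(r − g), with D₁ = 3.80 given directly.
P₀ = 3.8000 / (0.1121 − 0.027) = 3.8000 / 0.0851 = 44.6533

$44.65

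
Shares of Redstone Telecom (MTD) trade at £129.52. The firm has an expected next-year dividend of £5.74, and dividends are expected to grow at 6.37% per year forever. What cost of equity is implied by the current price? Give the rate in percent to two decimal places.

10.80%

Rearranging the constant-growth DDM: r = D₁/P₀ + g.
r = 5.7400 / 129.52 + 0.0637 = 0.04432 + 0.0637 = 0.10802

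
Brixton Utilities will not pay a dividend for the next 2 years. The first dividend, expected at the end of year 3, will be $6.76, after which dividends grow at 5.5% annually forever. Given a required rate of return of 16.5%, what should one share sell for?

$45.28

Deferred-dividend DDM. At t=2 the remaining stream is a growing perpetuity with first payment D_3 = 6.76.
V_2 = D_3/(r−g) = 6.76/(0.165−0.055) = 61.4545
P₀ = V_2/(1+r)^2 = 61.4545/(1+0.165)^2 = 45.2796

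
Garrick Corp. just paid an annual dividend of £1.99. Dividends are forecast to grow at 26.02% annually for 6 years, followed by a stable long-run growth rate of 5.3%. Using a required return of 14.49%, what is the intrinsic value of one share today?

Two-stage DDM. Project D₁…D_6 at 0.2602, terminal growth 0.053, discount at r = 0.1449.
D_1 = 2.5078
D_2 = 3.1603
D_3 = 3.9826
D_4 = 5.0189
D_5 = 6.3249
D_6 = 7.9706
Terminal value at t=6: TV = D_7/(r−g) = 8.3930/(0.1449−0.053) = 91.3278
P₀ = 2.5078/(1+0.1449)^1 + 3.1603/(1+0.1449)^2 + 3.9826/(1+0.1449)^3 + 5.0189/(1+0.1449)^4 + 6.3249/(1+0.1449)^5 + 7.9706/(1+0.1449)^6 + 91.3278/(1+0.1449)^6 = 57.4812

£57.48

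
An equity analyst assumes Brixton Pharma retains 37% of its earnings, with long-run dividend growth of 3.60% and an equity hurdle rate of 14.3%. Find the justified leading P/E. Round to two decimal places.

Payout ratio b = 1 − 0.37 = 0.63.
Justified leading P/E = b/(r−g) = 0.63/(0.143−0.036) = 5.8879

5.89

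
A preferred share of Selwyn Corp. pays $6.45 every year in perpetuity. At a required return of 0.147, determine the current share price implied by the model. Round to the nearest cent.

Zero-growth DDM (perpetuity): P₀ = D/r = 6.45 / 0.147 = 43.8776

$43.88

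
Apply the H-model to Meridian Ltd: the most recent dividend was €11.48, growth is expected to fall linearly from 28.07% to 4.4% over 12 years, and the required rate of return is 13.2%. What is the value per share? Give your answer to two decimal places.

€321.47

H-model: P₀ = D₀[(1+g_L) + H(g_S−g_L)]/(r−g_L), with H = 12/2 = 6.
P₀ = 11.48 × [(1+0.044) + 6×(0.2807−0.044)] / (0.132−0.044)
   = 11.48 × 2.4642 / 0.088 = 321.4661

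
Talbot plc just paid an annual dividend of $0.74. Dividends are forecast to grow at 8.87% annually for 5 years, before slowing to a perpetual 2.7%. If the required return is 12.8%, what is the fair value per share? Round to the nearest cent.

$9.63

Two-stage DDM. Project D₁…D_5 at 0.0887, terminal growth 0.027, discount at r = 0.128.
D_1 = 0.8056
D_2 = 0.8771
D_3 = 0.9549
D_4 = 1.0396
D_5 = 1.1318
Terminal value at t=5: TV = D_6/(r−g) = 1.1624/(0.128−0.027) = 11.5086
P₀ = 0.8056/(1+0.128)^1 + 0.8771/(1+0.128)^2 + 0.9549/(1+0.128)^3 + 1.0396/(1+0.128)^4 + 1.1318/(1+0.128)^5 + 11.5086/(1+0.128)^5 = 9.6327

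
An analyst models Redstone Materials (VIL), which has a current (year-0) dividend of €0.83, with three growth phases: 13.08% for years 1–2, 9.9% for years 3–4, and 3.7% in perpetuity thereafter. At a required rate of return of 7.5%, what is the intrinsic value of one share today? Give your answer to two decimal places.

Three-stage DDM. Project D₁…D_4; terminal Gordon value at t=4 with g = 0.037; discount at r = 0.075.
D_1 = 0.9386
D_2 = 1.0613
D_3 = 1.1664
D_4 = 1.2819
TV_4 = 1.3293/(0.075−0.037) = 34.9816
P₀ = Σ Dₜ/(1+r)ᵗ + TV_4/(1+r)^4 = 29.8845

€29.88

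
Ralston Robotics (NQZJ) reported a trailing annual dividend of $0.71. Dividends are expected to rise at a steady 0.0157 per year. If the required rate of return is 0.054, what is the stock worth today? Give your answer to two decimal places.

$18.83

Gordon growth model: P₀ = D₁/(r − g). D₁ = 0.71 × (1 + 0.0157) = 0.7211.
P₀ = 0.7211 / (0.054 − 0.0157) = 0.7211 / 0.0383 = 18.8289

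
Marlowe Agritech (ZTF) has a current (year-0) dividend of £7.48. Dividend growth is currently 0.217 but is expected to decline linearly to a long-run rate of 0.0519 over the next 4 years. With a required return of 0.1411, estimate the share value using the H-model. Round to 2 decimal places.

£115.90

H-model: P₀ = D₀[(1+g_L) + H(g_S−g_L)]/(r−g_L), with H = 4/2 = 2.
P₀ = 7.48 × [(1+0.0519) + 2×(0.217−0.0519)] / (0.1411−0.0519)
   = 7.48 × 1.3821 / 0.0892 = 115.8981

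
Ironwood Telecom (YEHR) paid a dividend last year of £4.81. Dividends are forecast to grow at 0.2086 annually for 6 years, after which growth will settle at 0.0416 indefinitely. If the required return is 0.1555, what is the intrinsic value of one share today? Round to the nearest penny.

£91.47

Two-stage DDM. Project D₁…D_6 at 0.2086, terminal growth 0.0416, discount at r = 0.1555.
D_1 = 5.8134
D_2 = 7.0260
D_3 = 8.4917
D_4 = 10.2630
D_5 = 12.4039
D_6 = 14.9913
Terminal value at t=6: TV = D_7/(r−g) = 15.6150/(0.1555−0.0416) = 137.0938
P₀ = 5.8134/(1+0.1555)^1 + 7.0260/(1+0.1555)^2 + 8.4917/(1+0.1555)^3 + 10.2630/(1+0.1555)^4 + 12.4039/(1+0.1555)^5 + 14.9913/(1+0.1555)^6 + 137.0938/(1+0.1555)^6 = 91.4709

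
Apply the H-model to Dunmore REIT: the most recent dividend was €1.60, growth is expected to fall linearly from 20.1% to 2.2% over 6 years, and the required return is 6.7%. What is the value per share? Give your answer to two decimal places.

€55.43

H-model: P₀ = D₀[(1+g_L) + H(g_S−g_L)]/(r−g_L), with H = 6/2 = 3.
P₀ = 1.60 × [(1+0.022) + 3×(0.201−0.022)] / (0.067−0.022)
   = 1.60 × 1.5590 / 0.045 = 55.4311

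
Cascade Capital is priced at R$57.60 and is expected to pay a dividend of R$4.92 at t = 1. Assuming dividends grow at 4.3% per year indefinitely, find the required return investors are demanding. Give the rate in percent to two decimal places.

Rearranging the constant-growth DDM: r = D₁/P₀ + g.
r = 4.9200 / 57.60 + 0.043 = 0.08542 + 0.043 = 0.12842

12.84%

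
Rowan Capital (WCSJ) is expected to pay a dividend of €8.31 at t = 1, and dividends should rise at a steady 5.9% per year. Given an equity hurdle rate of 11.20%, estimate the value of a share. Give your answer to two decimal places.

€156.79

Gordon growth model: P₀ = D₁/(r − g), with D₁ = 8.31 given directly.
P₀ = 8.3100 / (0.112 − 0.059) = 8.3100 / 0.053 = 156.7925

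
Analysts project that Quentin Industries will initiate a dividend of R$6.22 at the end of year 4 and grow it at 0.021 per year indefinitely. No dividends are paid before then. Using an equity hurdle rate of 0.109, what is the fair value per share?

R$51.82

Deferred-dividend DDM. At t=3 the remaining stream is a growing perpetuity with first payment D_4 = 6.22.
V_3 = D_4/(r−g) = 6.22/(0.109−0.021) = 70.6818
P₀ = V_3/(1+r)^3 = 70.6818/(1+0.109)^3 = 51.8219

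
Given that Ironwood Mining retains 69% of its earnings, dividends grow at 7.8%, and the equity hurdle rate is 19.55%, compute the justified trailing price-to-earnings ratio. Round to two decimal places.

Payout ratio b = 1 − 0.69 = 0.31.
Justified trailing P/E = b(1+g)/(r−g) = 0.31×(1+0.078)/(0.1955−0.078) = 2.8441

2.84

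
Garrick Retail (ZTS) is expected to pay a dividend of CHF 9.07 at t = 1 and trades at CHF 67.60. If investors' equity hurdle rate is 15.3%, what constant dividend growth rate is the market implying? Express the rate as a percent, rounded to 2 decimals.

From P₀ = D₁/(r − g), the implied growth is g = r − D₁/P₀.
g = 0.153 − 9.07/67.60 = 0.153 − 0.13417 = 0.01883

1.88%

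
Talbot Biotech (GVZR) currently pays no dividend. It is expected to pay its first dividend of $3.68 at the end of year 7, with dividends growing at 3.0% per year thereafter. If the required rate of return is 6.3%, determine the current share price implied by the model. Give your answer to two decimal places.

$77.29

Deferred-dividend DDM. At t=6 the remaining stream is a growing perpetuity with first payment D_7 = 3.68.
V_6 = D_7/(r−g) = 3.68/(0.063−0.03) = 111.5152
P₀ = V_6/(1+r)^6 = 111.5152/(1+0.063)^6 = 77.2920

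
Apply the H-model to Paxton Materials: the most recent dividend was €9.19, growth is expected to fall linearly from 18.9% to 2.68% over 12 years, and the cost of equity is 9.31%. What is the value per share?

€277.22

H-model: P₀ = D₀[(1+g_L) + H(g_S−g_L)]/(r−g_L), with H = 12/2 = 6.
P₀ = 9.19 × [(1+0.0268) + 6×(0.189−0.0268)] / (0.0931−0.0268)
   = 9.19 × 2.0000 / 0.0663 = 277.2247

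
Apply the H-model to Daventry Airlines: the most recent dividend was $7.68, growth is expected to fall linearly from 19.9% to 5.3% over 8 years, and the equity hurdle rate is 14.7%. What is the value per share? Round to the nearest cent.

H-model: P₀ = D₀[(1+g_L) + H(g_S−g_L)]/(r−g_L), with H = 8/2 = 4.
P₀ = 7.68 × [(1+0.053) + 4×(0.199−0.053)] / (0.147−0.053)
   = 7.68 × 1.6370 / 0.094 = 133.7464

$133.75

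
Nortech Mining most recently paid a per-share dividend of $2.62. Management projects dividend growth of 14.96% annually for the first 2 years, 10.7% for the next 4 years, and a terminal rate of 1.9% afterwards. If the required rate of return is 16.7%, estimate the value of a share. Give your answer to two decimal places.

Three-stage DDM. Project D₁…D_6; terminal Gordon value at t=6 with g = 0.019; discount at r = 0.167.
D_1 = 3.0120
D_2 = 3.4625
D_3 = 3.8330
D_4 = 4.2432
D_5 = 4.6972
D_6 = 5.1998
TV_6 = 5.2986/(0.167−0.019) = 35.8012
P₀ = Σ Dₜ/(1+r)ᵗ + TV_6/(1+r)^6 = 28.2249

$28.22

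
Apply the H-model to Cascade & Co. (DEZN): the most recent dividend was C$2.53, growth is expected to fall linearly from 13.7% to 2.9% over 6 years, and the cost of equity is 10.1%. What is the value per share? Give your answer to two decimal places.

H-model: P₀ = D₀[(1+g_L) + H(g_S−g_L)]/(r−g_L), with H = 6/2 = 3.
P₀ = 2.53 × [(1+0.029) + 3×(0.137−0.029)] / (0.101−0.029)
   = 2.53 × 1.3530 / 0.072 = 47.5429

C$47.54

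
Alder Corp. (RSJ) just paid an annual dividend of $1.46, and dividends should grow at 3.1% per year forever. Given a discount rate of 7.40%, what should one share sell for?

$35.01

Gordon growth model: P₀ = D₁/(r − g). D₁ = 1.46 × (1 + 0.031) = 1.5053.
P₀ = 1.5053 / (0.074 − 0.031) = 1.5053 / 0.043 = 35.0060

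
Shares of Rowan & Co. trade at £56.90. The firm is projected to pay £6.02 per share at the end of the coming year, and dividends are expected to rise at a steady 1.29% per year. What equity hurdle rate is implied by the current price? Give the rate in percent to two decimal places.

Rearranging the constant-growth DDM: r = D₁/P₀ + g.
r = 6.0200 / 56.90 + 0.0129 = 0.10580 + 0.0129 = 0.11870

11.87%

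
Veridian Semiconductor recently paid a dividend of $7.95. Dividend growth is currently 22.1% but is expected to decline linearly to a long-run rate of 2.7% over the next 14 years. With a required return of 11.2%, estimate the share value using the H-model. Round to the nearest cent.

$223.07

H-model: P₀ = D₀[(1+g_L) + H(g_S−g_L)]/(r−g_L), with H = 14/2 = 7.
P₀ = 7.95 × [(1+0.027) + 7×(0.221−0.027)] / (0.112−0.027)
   = 7.95 × 2.3850 / 0.085 = 223.0676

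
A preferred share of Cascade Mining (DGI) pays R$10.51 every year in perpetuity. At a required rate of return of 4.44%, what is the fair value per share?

Zero-growth DDM (perpetuity): P₀ = D/r = 10.51 / 0.0444 = 236.7117

R$236.71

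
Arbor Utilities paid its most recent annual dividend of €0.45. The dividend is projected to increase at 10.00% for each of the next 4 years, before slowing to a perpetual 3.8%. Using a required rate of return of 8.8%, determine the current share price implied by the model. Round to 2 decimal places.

€11.61

Two-stage DDM. Project D₁…D_4 at 0.1, terminal growth 0.038, discount at r = 0.088.
D_1 = 0.4950
D_2 = 0.5445
D_3 = 0.5990
D_4 = 0.6588
Terminal value at t=4: TV = D_5/(r−g) = 0.6839/(0.088−0.038) = 13.6776
P₀ = 0.4950/(1+0.088)^1 + 0.5445/(1+0.088)^2 + 0.5990/(1+0.088)^3 + 0.6588/(1+0.088)^4 + 13.6776/(1+0.088)^4 = 11.6112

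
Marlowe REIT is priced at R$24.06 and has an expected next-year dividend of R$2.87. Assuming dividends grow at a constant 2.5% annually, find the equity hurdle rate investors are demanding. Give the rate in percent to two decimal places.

14.43%

Rearranging the constant-growth DDM: r = D₁/P₀ + g.
r = 2.8700 / 24.06 + 0.025 = 0.11929 + 0.025 = 0.14429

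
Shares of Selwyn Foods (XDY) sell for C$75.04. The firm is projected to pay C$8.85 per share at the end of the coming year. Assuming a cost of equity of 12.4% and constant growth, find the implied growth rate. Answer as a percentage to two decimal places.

0.61%

From P₀ = D₁/(r − g), the implied growth is g = r − D₁/P₀.
g = 0.124 − 8.85/75.04 = 0.124 − 0.11794 = 0.00606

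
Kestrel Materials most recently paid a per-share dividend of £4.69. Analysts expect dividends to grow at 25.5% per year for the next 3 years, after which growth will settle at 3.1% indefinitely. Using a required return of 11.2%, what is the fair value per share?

£103.82

Two-stage DDM. Project D₁…D_3 at 0.255, terminal growth 0.031, discount at r = 0.112.
D_1 = 5.8860
D_2 = 7.3869
D_3 = 9.2705
Terminal value at t=3: TV = D_4/(r−g) = 9.5579/(0.112−0.031) = 117.9988
P₀ = 5.8860/(1+0.112)^1 + 7.3869/(1+0.112)^2 + 9.2705/(1+0.112)^3 + 117.9988/(1+0.112)^3 = 103.8240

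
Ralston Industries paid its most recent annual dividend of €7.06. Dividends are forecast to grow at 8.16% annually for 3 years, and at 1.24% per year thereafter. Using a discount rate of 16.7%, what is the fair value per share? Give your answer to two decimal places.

Two-stage DDM. Project D₁…D_3 at 0.0816, terminal growth 0.0124, discount at r = 0.167.
D_1 = 7.6361
D_2 = 8.2592
D_3 = 8.9332
Terminal value at t=3: TV = D_4/(r−g) = 9.0439/(0.167−0.0124) = 58.4989
P₀ = 7.6361/(1+0.167)^1 + 8.2592/(1+0.167)^2 + 8.9332/(1+0.167)^3 + 58.4989/(1+0.167)^3 = 55.0360

€55.04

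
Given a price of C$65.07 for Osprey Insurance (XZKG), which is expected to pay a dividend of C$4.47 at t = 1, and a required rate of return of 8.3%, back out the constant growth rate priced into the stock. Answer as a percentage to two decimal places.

1.43%

From P₀ = D₁/(r − g), the implied growth is g = r − D₁/P₀.
g = 0.083 − 4.47/65.07 = 0.083 − 0.06870 = 0.01430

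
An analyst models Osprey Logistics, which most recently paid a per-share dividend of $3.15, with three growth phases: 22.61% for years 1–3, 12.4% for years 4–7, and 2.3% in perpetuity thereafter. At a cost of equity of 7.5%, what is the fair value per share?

Three-stage DDM. Project D₁…D_7; terminal Gordon value at t=7 with g = 0.023; discount at r = 0.075.
D_1 = 3.8622
D_2 = 4.7355
D_3 = 5.8061
D_4 = 6.5261
D_5 = 7.3354
D_6 = 8.2449
D_7 = 9.2673
TV_7 = 9.4805/(0.075−0.023) = 182.3164
P₀ = Σ Dₜ/(1+r)ᵗ + TV_7/(1+r)^7 = 143.1809

$143.18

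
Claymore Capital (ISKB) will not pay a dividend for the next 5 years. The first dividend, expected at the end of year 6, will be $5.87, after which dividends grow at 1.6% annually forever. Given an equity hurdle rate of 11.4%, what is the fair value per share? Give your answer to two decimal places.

Deferred-dividend DDM. At t=5 the remaining stream is a growing perpetuity with first payment D_6 = 5.87.
V_5 = D_6/(r−g) = 5.87/(0.114−0.016) = 59.8980
P₀ = V_5/(1+r)^5 = 59.8980/(1+0.114)^5 = 34.9129

$34.91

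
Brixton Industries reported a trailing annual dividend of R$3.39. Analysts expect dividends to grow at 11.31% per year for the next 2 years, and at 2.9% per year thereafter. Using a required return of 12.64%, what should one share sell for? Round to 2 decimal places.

Two-stage DDM. Project D₁…D_2 at 0.1131, terminal growth 0.029, discount at r = 0.1264.
D_1 = 3.7734
D_2 = 4.2002
Terminal value at t=2: TV = D_3/(r−g) = 4.3220/(0.1264−0.029) = 44.3736
P₀ = 3.7734/(1+0.1264)^1 + 4.2002/(1+0.1264)^2 + 44.3736/(1+0.1264)^2 = 41.6339

R$41.63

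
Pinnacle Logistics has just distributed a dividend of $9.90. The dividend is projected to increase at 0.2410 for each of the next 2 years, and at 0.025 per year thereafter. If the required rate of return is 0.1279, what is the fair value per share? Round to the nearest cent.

Two-stage DDM. Project D₁…D_2 at 0.241, terminal growth 0.025, discount at r = 0.1279.
D_1 = 12.2859
D_2 = 15.2468
Terminal value at t=2: TV = D_3/(r−g) = 15.6280/(0.1279−0.025) = 151.8753
P₀ = 12.2859/(1+0.1279)^1 + 15.2468/(1+0.1279)^2 + 151.8753/(1+0.1279)^2 = 142.2617

$142.26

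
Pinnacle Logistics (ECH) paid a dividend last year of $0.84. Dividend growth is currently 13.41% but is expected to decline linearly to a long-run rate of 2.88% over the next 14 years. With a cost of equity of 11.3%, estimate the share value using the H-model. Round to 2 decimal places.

H-model: P₀ = D₀[(1+g_L) + H(g_S−g_L)]/(r−g_L), with H = 14/2 = 7.
P₀ = 0.84 × [(1+0.0288) + 7×(0.1341−0.0288)] / (0.113−0.0288)
   = 0.84 × 1.7659 / 0.0842 = 17.6171

$17.62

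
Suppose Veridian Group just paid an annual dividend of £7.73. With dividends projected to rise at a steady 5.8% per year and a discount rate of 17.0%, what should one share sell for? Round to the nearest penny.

£73.02

Gordon growth model: P₀ = D₁/(r − g). D₁ = 7.73 × (1 + 0.058) = 8.1783.
P₀ = 8.1783 / (0.17 − 0.058) = 8.1783 / 0.112 = 73.0209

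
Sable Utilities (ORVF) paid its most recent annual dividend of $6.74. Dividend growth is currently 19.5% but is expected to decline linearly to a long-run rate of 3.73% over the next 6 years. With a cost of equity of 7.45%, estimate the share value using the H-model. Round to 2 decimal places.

$273.66

H-model: P₀ = D₀[(1+g_L) + H(g_S−g_L)]/(r−g_L), with H = 6/2 = 3.
P₀ = 6.74 × [(1+0.0373) + 3×(0.195−0.0373)] / (0.0745−0.0373)
   = 6.74 × 1.5104 / 0.0372 = 273.6585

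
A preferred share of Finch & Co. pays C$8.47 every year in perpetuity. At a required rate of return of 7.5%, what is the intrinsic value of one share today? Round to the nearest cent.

Zero-growth DDM (perpetuity): P₀ = D/r = 8.47 / 0.075 = 112.9333

C$112.93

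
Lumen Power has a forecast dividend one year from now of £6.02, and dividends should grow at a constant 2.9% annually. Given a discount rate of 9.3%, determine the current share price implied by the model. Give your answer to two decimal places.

£94.06

Gordon growth model: P₀ = D₁/(r − g), with D₁ = 6.02 given directly.
P₀ = 6.0200 / (0.093 − 0.029) = 6.0200 / 0.064 = 94.0625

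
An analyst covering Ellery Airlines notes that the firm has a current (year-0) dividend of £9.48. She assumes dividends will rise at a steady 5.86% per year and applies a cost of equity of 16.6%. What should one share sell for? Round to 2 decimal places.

£93.44

Gordon growth model: P₀ = D₁/(r − g). D₁ = 9.48 × (1 + 0.0586) = 10.0355.
P₀ = 10.0355 / (0.166 − 0.0586) = 10.0355 / 0.1074 = 93.4407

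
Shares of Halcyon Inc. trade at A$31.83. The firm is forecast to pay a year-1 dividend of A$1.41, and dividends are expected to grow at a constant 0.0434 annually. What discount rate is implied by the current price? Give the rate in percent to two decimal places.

8.77%

Rearranging the constant-growth DDM: r = D₁/P₀ + g.
r = 1.4100 / 31.83 + 0.0434 = 0.04430 + 0.0434 = 0.08770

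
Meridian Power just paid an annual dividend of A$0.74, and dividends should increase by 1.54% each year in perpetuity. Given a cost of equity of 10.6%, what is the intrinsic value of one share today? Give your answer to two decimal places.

A$8.29

Gordon growth model: P₀ = D₁/(r − g). D₁ = 0.74 × (1 + 0.0154) = 0.7514.
P₀ = 0.7514 / (0.106 − 0.0154) = 0.7514 / 0.0906 = 8.2936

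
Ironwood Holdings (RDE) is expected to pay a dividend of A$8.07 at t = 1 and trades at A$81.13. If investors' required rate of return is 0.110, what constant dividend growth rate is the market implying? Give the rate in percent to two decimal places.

From P₀ = D₁/(r − g), the implied growth is g = r − D₁/P₀.
g = 0.11 − 8.07/81.13 = 0.11 − 0.09947 = 0.01053

1.05%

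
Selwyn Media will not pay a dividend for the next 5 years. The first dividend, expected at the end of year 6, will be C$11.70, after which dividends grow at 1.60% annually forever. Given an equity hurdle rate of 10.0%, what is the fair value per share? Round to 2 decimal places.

C$86.49

Deferred-dividend DDM. At t=5 the remaining stream is a growing perpetuity with first payment D_6 = 11.70.
V_5 = D_6/(r−g) = 11.70/(0.1−0.016) = 139.2857
P₀ = V_5/(1+r)^5 = 139.2857/(1+0.1)^5 = 86.4855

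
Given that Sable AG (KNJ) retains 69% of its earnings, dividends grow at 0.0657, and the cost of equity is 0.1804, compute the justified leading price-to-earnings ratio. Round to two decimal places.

Payout ratio b = 1 − 0.69 = 0.31.
Justified leading P/E = b/(r−g) = 0.31/(0.1804−0.0657) = 2.7027

2.70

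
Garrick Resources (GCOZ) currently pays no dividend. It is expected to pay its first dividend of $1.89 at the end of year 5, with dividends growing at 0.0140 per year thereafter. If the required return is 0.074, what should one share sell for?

$23.68

Deferred-dividend DDM. At t=4 the remaining stream is a growing perpetuity with first payment D_5 = 1.89.
V_4 = D_5/(r−g) = 1.89/(0.074−0.014) = 31.5000
P₀ = V_4/(1+r)^4 = 31.5000/(1+0.074)^4 = 23.6752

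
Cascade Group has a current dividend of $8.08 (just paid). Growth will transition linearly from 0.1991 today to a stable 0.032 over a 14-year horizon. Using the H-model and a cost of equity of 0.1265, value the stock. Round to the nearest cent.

$188.25

H-model: P₀ = D₀[(1+g_L) + H(g_S−g_L)]/(r−g_L), with H = 14/2 = 7.
P₀ = 8.08 × [(1+0.032) + 7×(0.1991−0.032)] / (0.1265−0.032)
   = 8.08 × 2.2017 / 0.0945 = 188.2512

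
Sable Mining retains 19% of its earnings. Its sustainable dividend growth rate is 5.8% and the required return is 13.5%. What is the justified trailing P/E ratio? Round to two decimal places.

11.13

Payout ratio b = 1 − 0.19 = 0.81.
Justified trailing P/E = b(1+g)/(r−g) = 0.81×(1+0.058)/(0.135−0.058) = 11.1296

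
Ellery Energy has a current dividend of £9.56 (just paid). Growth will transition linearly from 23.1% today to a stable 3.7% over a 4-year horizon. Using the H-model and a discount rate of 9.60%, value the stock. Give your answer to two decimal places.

H-model: P₀ = D₀[(1+g_L) + H(g_S−g_L)]/(r−g_L), with H = 4/2 = 2.
P₀ = 9.56 × [(1+0.037) + 2×(0.231−0.037)] / (0.096−0.037)
   = 9.56 × 1.4250 / 0.059 = 230.8983

£230.90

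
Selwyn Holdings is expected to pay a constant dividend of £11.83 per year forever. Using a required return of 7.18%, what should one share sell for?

£164.76

Zero-growth DDM (perpetuity): P₀ = D/r = 11.83 / 0.0718 = 164.7632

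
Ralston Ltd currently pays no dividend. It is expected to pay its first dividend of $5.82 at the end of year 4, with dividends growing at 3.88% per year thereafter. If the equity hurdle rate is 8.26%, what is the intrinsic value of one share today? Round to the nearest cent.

Deferred-dividend DDM. At t=3 the remaining stream is a growing perpetuity with first payment D_4 = 5.82.
V_3 = D_4/(r−g) = 5.82/(0.0826−0.0388) = 132.8767
P₀ = V_3/(1+r)^3 = 132.8767/(1+0.0826)^3 = 104.7237

$104.72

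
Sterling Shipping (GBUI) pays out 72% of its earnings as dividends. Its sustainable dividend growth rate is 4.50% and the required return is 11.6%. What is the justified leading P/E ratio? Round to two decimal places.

10.14

Justified leading P/E = b/(r−g) = 0.72/(0.116−0.045) = 10.1408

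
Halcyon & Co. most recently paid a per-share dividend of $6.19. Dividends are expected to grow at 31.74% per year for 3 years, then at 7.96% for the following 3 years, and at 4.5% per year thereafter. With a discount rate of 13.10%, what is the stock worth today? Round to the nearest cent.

Three-stage DDM. Project D₁…D_6; terminal Gordon value at t=6 with g = 0.045; discount at r = 0.131.
D_1 = 8.1547
D_2 = 10.7430
D_3 = 14.1528
D_4 = 15.2794
D_5 = 16.4956
D_6 = 17.8087
TV_6 = 18.6101/(0.131−0.045) = 216.3964
P₀ = Σ Dₜ/(1+r)ᵗ + TV_6/(1+r)^6 = 155.5406

$155.54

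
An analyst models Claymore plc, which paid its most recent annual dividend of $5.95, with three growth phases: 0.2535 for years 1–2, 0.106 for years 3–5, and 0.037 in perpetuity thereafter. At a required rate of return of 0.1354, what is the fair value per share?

$105.11

Three-stage DDM. Project D₁…D_5; terminal Gordon value at t=5 with g = 0.037; discount at r = 0.1354.
D_1 = 7.4583
D_2 = 9.3490
D_3 = 10.3400
D_4 = 11.4360
D_5 = 12.6483
TV_5 = 13.1163/(0.1354−0.037) = 133.2953
P₀ = Σ Dₜ/(1+r)ᵗ + TV_5/(1+r)^5 = 105.1133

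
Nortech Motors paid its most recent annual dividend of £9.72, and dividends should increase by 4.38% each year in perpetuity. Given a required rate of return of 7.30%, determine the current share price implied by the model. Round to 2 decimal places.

£347.46

Gordon growth model: P₀ = D₁/(r − g). D₁ = 9.72 × (1 + 0.0438) = 10.1457.
P₀ = 10.1457 / (0.073 − 0.0438) = 10.1457 / 0.0292 = 347.4567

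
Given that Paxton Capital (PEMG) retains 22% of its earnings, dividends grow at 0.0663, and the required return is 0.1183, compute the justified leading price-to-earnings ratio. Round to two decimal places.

Payout ratio b = 1 − 0.22 = 0.78.
Justified leading P/E = b/(r−g) = 0.78/(0.1183−0.0663) = 15.0000

15.00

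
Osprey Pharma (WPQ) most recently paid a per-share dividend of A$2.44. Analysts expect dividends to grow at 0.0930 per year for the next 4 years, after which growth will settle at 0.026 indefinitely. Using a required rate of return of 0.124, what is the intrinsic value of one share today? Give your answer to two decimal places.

A$31.95

Two-stage DDM. Project D₁…D_4 at 0.093, terminal growth 0.026, discount at r = 0.124.
D_1 = 2.6669
D_2 = 2.9149
D_3 = 3.1860
D_4 = 3.4823
Terminal value at t=4: TV = D_5/(r−g) = 3.5729/(0.124−0.026) = 36.4579
P₀ = 2.6669/(1+0.124)^1 + 2.9149/(1+0.124)^2 + 3.1860/(1+0.124)^3 + 3.4823/(1+0.124)^4 + 36.4579/(1+0.124)^4 = 31.9470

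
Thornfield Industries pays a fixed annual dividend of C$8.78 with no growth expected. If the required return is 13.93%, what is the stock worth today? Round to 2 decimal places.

Zero-growth DDM (perpetuity): P₀ = D/r = 8.78 / 0.1393 = 63.0294

C$63.03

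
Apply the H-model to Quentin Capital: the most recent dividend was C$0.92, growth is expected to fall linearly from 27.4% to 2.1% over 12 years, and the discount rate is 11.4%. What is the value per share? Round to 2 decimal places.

C$25.12

H-model: P₀ = D₀[(1+g_L) + H(g_S−g_L)]/(r−g_L), with H = 12/2 = 6.
P₀ = 0.92 × [(1+0.021) + 6×(0.274−0.021)] / (0.114−0.021)
   = 0.92 × 2.5390 / 0.093 = 25.1170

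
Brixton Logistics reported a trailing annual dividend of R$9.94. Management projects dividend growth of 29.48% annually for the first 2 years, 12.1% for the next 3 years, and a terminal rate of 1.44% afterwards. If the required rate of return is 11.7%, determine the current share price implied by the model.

Three-stage DDM. Project D₁…D_5; terminal Gordon value at t=5 with g = 0.0144; discount at r = 0.117.
D_1 = 12.8703
D_2 = 16.6645
D_3 = 18.6809
D_4 = 20.9413
D_5 = 23.4752
TV_5 = 23.8132/(0.117−0.0144) = 232.0975
P₀ = Σ Dₜ/(1+r)ᵗ + TV_5/(1+r)^5 = 198.7114

R$198.71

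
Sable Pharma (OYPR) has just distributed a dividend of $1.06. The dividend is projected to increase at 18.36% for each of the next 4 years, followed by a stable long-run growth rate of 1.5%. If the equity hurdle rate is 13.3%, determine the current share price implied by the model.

$15.59

Two-stage DDM. Project D₁…D_4 at 0.1836, terminal growth 0.015, discount at r = 0.133.
D_1 = 1.2546
D_2 = 1.4850
D_3 = 1.7576
D_4 = 2.0803
Terminal value at t=4: TV = D_5/(r−g) = 2.1115/(0.133−0.015) = 17.8941
P₀ = 1.2546/(1+0.133)^1 + 1.4850/(1+0.133)^2 + 1.7576/(1+0.133)^3 + 2.0803/(1+0.133)^4 + 17.8941/(1+0.133)^4 = 15.5940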